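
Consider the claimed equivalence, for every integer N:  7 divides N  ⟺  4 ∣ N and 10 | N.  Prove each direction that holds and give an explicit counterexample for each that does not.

[⇒] This fails: take N = 7. Certainly 7 ∣ 7, but 4 ∤ 7.

[⇐] This fails: take N = 20. Both 4 ∣ 20 and 10 ∣ 20, yet 20 is not a multiple of 7 (since 20 = 2·7 + 6), so 7 ∤ 20.

Neither implication holds.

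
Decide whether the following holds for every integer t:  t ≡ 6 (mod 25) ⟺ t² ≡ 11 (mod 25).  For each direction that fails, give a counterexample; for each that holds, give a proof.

Only the forward direction holds.

(⇐) This fails: take t = 19. Then 19² = 361 ≡ 11 (mod 25), yet 19 ≡ 19 (mod 25), not 6.

(⇒) Suppose t ≡ 6 (mod 25). Write t = 25j + 6. Then (25j + 6)² = 625j² + 300j + 36 = 25(25j² + 12j + 1) + 11, so t² ≡ 11 (mod 25).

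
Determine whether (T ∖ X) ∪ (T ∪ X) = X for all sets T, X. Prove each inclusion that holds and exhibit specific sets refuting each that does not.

(⟹) This inclusion fails. Take T = {1}, X = ∅; then 1 ∈ (T ∖ X) ∪ (T ∪ X) but 1 ∉ X.

(⟸) Let x ∈ X. Then either x ∈ X and x ∉ T; or x ∈ T ∩ X. In each case x ∈ (T ∖ X) ∪ (T ∪ X), so X ⊆ (T ∖ X) ∪ (T ∪ X).

Only the reverse inclusion holds.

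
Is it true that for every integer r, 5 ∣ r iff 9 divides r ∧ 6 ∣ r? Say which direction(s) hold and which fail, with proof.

Neither implication holds.

[⇒] This fails: take r = 5. Certainly 5 ∣ 5, but 9 ∤ 5.

[⇐] This fails: take r = 18. Both 9 ∣ 18 and 6 ∣ 18, yet 18 is not a multiple of 5 (since 18 = 3·5 + 3), so 5 ∤ 18.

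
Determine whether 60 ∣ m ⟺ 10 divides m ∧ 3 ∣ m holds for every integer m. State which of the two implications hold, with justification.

Only the forward direction holds.

(⟹) If 60 ∣ m, write m = 60q. Since 60 = 6·10, m = 10·(6q), so 10 ∣ m; and since 60 = 20·3, m = 3·(20q), so 3 ∣ m.

(⟸) This fails: take m = 30. Both 10 ∣ 30 and 3 ∣ 30, yet 30 is not a multiple of 60 (since 30 = 0·60 + 30), so 60 ∤ 30.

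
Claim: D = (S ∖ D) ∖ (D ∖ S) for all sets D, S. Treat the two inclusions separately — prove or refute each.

Both inclusions fail.

(⊆) This inclusion fails. Take D = {1}, S = ∅; then 1 ∈ D but 1 ∉ (S ∖ D) ∖ (D ∖ S).

(⊇) This inclusion fails. Take D = ∅, S = {1}; then 1 ∈ (S ∖ D) ∖ (D ∖ S) but 1 ∉ D.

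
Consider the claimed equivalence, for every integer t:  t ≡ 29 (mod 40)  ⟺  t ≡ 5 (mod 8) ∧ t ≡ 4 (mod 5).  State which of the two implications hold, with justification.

(←) If t ≡ 5 (mod 8) and t ≡ 4 (mod 5), then by the Chinese remainder theorem t ≡ 29 (mod 40). This is exactly t ≡ 29 (mod 40).

(→) Suppose t ≡ 29 (mod 40); write t = 40j + 29. Since 8 ∣ 40, reducing mod 8 gives t ≡ 29 ≡ 5 (mod 8); since 5 ∣ 40, reducing mod 5 gives t ≡ 29 ≡ 4 (mod 5).

Both directions hold.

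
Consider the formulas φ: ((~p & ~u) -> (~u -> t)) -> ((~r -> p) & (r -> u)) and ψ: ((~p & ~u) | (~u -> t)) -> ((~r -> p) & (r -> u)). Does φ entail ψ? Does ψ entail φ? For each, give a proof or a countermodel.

(⟹) This fails. Under p = F, t = F, r = F, u = F, the left side is true but the right side is false.

(⟸) This fails. Under p = T, t = F, r = T, u = F, the left side is false but the right side is true.

Neither direction holds.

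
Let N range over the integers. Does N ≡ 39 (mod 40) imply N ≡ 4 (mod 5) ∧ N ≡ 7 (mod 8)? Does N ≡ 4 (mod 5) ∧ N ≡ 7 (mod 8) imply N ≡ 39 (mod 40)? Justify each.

(⟹) Suppose N ≡ 39 (mod 40); write N = 40j + 39. Since 5 ∣ 40, reducing mod 5 gives N ≡ 39 ≡ 4 (mod 5); since 8 ∣ 40, reducing mod 8 gives N ≡ 39 ≡ 7 (mod 8).

(⟸) Conversely, if N ≡ 4 (mod 5) and N ≡ 7 (mod 8), then by the Chinese remainder theorem N ≡ 39 (mod 40). This is exactly N ≡ 39 (mod 40).

Both directions hold.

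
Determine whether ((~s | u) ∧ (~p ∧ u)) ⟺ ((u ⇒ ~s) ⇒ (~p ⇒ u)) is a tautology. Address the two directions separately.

(→) Assume the antecedent. If p is true, the antecedent cannot hold. If p is false, the antecedent forces (p = F, s = F, u = T) or (p = F, s = T, u = T), and (u ⇒ ~s) ⇒ (~p ⇒ u) holds there. Either way (u ⇒ ~s) ⇒ (~p ⇒ u) holds.

(←) This fails. Under p = T, s = F, u = F, the left side is false but the right side is true.

(⇒) holds; (⇐) fails.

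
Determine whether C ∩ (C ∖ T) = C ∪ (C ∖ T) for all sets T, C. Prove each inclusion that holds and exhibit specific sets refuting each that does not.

(⊆) Let x ∈ C ∩ (C ∖ T). Then x ∈ C and x ∉ T, from which x ∈ C ∪ (C ∖ T).

(⊇) This inclusion fails. Take T = {1}, C = {1}; then 1 ∈ C ∪ (C ∖ T) but 1 ∉ C ∩ (C ∖ T).

Only the forward inclusion holds.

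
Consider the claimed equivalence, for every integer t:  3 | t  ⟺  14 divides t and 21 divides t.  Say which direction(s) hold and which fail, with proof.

(⇒) fails; (⇐) holds.

(→) This fails: take t = 3. Certainly 3 ∣ 3, but 14 ∤ 3.

(←) Suppose 14 ∣ t and 21 ∣ t. Any common multiple of 14 and 21 is a multiple of their lcm; here lcm(14, 21) = 14·21/gcd(14, 21) = 294/7 = 42, so 42 ∣ t. Since 3 ∣ 42, it follows that 3 ∣ t.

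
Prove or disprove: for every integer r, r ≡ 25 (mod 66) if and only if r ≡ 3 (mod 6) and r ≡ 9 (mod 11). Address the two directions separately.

(→) This fails: r = 25 gives 25 ≡ 25 (mod 66) but 25 ≡ 1 (mod 6), so the conjunction on the right does not hold.

(←) This fails: r = 9 satisfies both congruences on the right (9 ≡ 3 mod 6 and 9 ≡ 9 mod 11) yet 9 ≡ 9 (mod 66), not 25.

Both directions fail.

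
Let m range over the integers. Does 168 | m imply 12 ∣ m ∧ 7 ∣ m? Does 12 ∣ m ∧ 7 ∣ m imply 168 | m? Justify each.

(⇒) If 168 ∣ m, write m = 168q. Since 168 = 14·12, m = 12·(14q), so 12 ∣ m; and since 168 = 24·7, m = 7·(24q), so 7 ∣ m.

(⇐) This fails: take m = 84. Both 12 ∣ 84 and 7 ∣ 84, yet 84 is not a multiple of 168 (since 84 = 0·168 + 84), so 168 ∤ 84.

Only the forward direction holds.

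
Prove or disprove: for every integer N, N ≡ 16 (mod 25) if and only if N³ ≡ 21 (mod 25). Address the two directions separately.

The biconditional holds.

Forward direction. Suppose N ≡ 16 (mod 25). Write N = 25j + 16. Then (25j + 16)³ = 15625j³ + 30000j² + 19200j + 4096 = 25(625j³ + 1200j² + 768j + 163) + 21, so N³ ≡ 21 (mod 25).

Converse. Suppose N³ ≡ 21 (mod 25). The only residue r in {0, …, 24} with r³ ≡ 21 (mod 25) is r = 16, so N ≡ 16 (mod 25).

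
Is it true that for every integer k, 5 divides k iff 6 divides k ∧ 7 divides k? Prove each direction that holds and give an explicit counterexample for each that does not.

(⟹) This fails: take k = 5. Certainly 5 ∣ 5, but 6 ∤ 5.

(⟸) This fails: take k = 42. Both 6 ∣ 42 and 7 ∣ 42, yet 42 is not a multiple of 5 (since 42 = 8·5 + 2), so 5 ∤ 42.

(⇒) fails and (⇐) fails.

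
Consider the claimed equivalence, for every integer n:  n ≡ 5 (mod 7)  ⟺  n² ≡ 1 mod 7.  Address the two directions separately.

(⟹) This fails: take n = 5. Then 5 ≡ 5 (mod 7), but 5² = 25 ≡ 4 (mod 7), not 1.

(⟸) This fails: take n = 1. Then 1² = 1 ≡ 1 (mod 7), yet 1 ≡ 1 (mod 7), not 5.

Both directions fail.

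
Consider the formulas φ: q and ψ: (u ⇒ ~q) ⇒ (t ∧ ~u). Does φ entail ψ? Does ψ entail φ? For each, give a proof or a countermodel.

(→) This fails. Under u = F, q = T, t = F, the left side is true but the right side is false.

(←) This fails. Under u = F, q = F, t = T, the left side is false but the right side is true.

Both directions fail.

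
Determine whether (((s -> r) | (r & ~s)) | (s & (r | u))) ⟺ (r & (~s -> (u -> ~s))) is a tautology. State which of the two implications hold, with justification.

(⟹) This fails. Under r = F, s = F, u = F, the left side is true but the right side is false.

(⟸) Assume the antecedent. If r is true, the consequent reduces to true regardless of the other variables. If r is false, the antecedent cannot hold. Either way the consequent holds.

Only the converse holds.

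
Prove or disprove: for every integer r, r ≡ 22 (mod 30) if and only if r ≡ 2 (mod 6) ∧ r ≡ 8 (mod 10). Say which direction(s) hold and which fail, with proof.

Neither implication holds.

Forward direction. This fails: r = 22 gives 22 ≡ 22 (mod 30) but 22 ≡ 4 (mod 6), so the conjunction on the right does not hold.

Converse. This fails: r = 8 satisfies both congruences on the right (8 ≡ 2 mod 6 and 8 ≡ 8 mod 10) yet 8 ≡ 8 (mod 30), not 22.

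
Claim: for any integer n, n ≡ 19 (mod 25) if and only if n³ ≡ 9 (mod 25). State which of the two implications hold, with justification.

Both implications hold.

(⟹) Suppose n ≡ 19 (mod 25). Write n = 25j + 19. Then (25j + 19)³ = 15625j³ + 35625j² + 27075j + 6859 = 25(625j³ + 1425j² + 1083j + 274) + 9, so n³ ≡ 9 (mod 25).

(⟸) Conversely, suppose n³ ≡ 9 (mod 25). The only residue r in {0, …, 24} with r³ ≡ 9 (mod 25) is r = 19, so n ≡ 19 (mod 25).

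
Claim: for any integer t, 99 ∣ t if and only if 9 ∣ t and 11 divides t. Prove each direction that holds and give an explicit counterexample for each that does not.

Both directions hold; the statement is true.

(⟹) If 99 ∣ t, write t = 99q. Since 99 = 11·9, t = 9·(11q), so 9 ∣ t; and since 99 = 9·11, t = 11·(9q), so 11 ∣ t.

(⟸) Suppose 9 ∣ t and 11 ∣ t. Any common multiple of 9 and 11 is a multiple of their lcm; here gcd(9, 11) = 1, so lcm(9, 11) = 9·11 = 99, so 99 ∣ t.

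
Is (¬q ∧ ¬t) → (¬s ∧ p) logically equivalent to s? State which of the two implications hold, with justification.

[⇒] This fails. Under q = T, p = F, s = F, t = F, the left side is true but the right side is false.

[⇐] This fails. Under q = F, p = F, s = T, t = F, the left side is false but the right side is true.

Neither direction holds.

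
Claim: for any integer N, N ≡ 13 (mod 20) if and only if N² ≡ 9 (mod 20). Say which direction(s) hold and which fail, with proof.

Only the forward direction holds.

(→) Suppose N ≡ 13 (mod 20). Write N = 20j + 13. Then (20j + 13)² = 400j² + 520j + 169 = 20(20j² + 26j + 8) + 9, so N² ≡ 9 (mod 20).

(←) This fails: take N = 3. Then 3² = 9 ≡ 9 (mod 20), yet 3 ≡ 3 (mod 20), not 13.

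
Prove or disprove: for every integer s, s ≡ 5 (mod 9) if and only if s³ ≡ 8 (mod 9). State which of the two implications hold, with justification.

[⇒] Suppose s ≡ 5 (mod 9). Write s = 9j + 5. Then (9j + 5)³ = 729j³ + 1215j² + 675j + 125 = 9(81j³ + 135j² + 75j + 13) + 8, so s³ ≡ 8 (mod 9).

[⇐] This fails: take s = 2. Then 2³ = 8 ≡ 8 (mod 9), yet 2 ≡ 2 (mod 9), not 5.

Only the forward implication holds.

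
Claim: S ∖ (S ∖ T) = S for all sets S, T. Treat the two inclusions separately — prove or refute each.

The sets are not equal: only the forward inclusion holds.

(⊇) This inclusion fails. Take S = {1}, T = ∅; then 1 ∈ S but 1 ∉ S ∖ (S ∖ T).

(⊆) Let x ∈ S ∖ (S ∖ T). Then x ∈ S ∩ T, from which x ∈ S.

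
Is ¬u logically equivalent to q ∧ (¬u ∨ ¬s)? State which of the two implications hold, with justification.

[⇒] This fails. Under s = F, u = F, q = F, the left side is true but the right side is false.

[⇐] This fails. Under s = F, u = T, q = T, the left side is false but the right side is true.

Neither direction holds.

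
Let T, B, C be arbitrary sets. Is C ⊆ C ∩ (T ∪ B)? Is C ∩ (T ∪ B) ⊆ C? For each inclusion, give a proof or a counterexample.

(⟸) Let x ∈ C ∩ (T ∪ B). Then either x ∈ T ∩ C and x ∉ B; or x ∈ B ∩ C and x ∉ T; or x ∈ T ∩ B ∩ C. In each case x ∈ C, so C ∩ (T ∪ B) ⊆ C.

(⟹) This inclusion fails. Take T = ∅, B = ∅, C = {1}; then 1 ∈ C but 1 ∉ C ∩ (T ∪ B).

Only the reverse inclusion holds.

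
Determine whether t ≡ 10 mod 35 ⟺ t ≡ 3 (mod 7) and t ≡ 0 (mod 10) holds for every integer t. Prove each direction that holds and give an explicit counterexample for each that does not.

The forward direction fails; the converse holds.

(⟹) This fails: t = 45 gives 45 ≡ 10 (mod 35) but 45 ≡ 5 (mod 10), so the conjunction on the right does not hold.

(⟸) Conversely, if t ≡ 3 (mod 7) and t ≡ 0 (mod 10), then by the Chinese remainder theorem t ≡ 10 (mod 70). Since 10 ≡ 10 (mod 35) and 35 ∣ 70, we get t ≡ 10 (mod 35).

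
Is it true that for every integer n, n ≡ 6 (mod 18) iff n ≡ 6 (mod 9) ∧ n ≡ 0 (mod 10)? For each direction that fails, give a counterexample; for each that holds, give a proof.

Converse. If n ≡ 6 (mod 9) and n ≡ 0 (mod 10), then by the Chinese remainder theorem n ≡ 60 (mod 90). Since 60 ≡ 6 (mod 18) and 18 ∣ 90, we get n ≡ 6 (mod 18).

Forward direction. This fails: n = 6 gives 6 ≡ 6 (mod 18) but 6 ≡ 6 (mod 10), so the conjunction on the right does not hold.

Not equivalent: only (⇐) holds.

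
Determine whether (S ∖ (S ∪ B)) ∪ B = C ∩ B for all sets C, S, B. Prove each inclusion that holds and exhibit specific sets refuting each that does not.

The sets are not equal: only the reverse inclusion holds.

(⊆) This inclusion fails. Take C = ∅, S = ∅, B = {1}; then 1 ∈ (S ∖ (S ∪ B)) ∪ B but 1 ∉ C ∩ B.

(⊇) Let x ∈ C ∩ B. Then either x ∈ C ∩ B and x ∉ S; or x ∈ C ∩ S ∩ B. In each case x ∈ (S ∖ (S ∪ B)) ∪ B, so C ∩ B ⊆ (S ∖ (S ∪ B)) ∪ B.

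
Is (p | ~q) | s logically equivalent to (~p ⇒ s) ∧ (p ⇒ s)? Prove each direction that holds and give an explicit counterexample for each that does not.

(⟹) This fails. Under q = F, p = F, s = F, the left side is true but the right side is false.

(⟸) Assume the antecedent. If q is true, the antecedent forces (q = T, p = F, s = T) or (q = T, p = T, s = T), and (p | ~q) | s holds there. If q is false, (p | ~q) | s reduces to true regardless of the other variables. Either way (p | ~q) | s holds.

The forward direction fails; the converse holds.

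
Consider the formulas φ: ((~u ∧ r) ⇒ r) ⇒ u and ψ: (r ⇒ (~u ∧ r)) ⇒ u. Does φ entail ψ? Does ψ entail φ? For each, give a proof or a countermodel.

(⇒) Assume the antecedent. If u is true, (r ⇒ (~u ∧ r)) ⇒ u reduces to true regardless of the other variables. If u is false, the antecedent cannot hold. Either way (r ⇒ (~u ∧ r)) ⇒ u holds.

(⇐) Assume the antecedent. If u is true, ((~u ∧ r) ⇒ r) ⇒ u reduces to true regardless of the other variables. If u is false, the antecedent cannot hold. Either way ((~u ∧ r) ⇒ r) ⇒ u holds.

Equivalent; both directions hold.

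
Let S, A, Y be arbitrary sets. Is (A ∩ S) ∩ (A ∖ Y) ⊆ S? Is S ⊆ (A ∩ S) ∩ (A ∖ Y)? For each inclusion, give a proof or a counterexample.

(⟹) Let x ∈ (A ∩ S) ∩ (A ∖ Y). Then x ∈ S ∩ A and x ∉ Y, from which x ∈ S.

(⟸) This inclusion fails. Take S = {1}, A = ∅, Y = ∅; then 1 ∈ S but 1 ∉ (A ∩ S) ∩ (A ∖ Y).

(⊆) holds; (⊇) fails.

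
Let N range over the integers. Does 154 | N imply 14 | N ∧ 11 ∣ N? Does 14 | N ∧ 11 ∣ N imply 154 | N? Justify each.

(→) If 154 ∣ N, write N = 154q. Since 154 = 11·14, N = 14·(11q), so 14 ∣ N; and since 154 = 14·11, N = 11·(14q), so 11 ∣ N.

(←) Suppose 14 ∣ N and 11 ∣ N. Any common multiple of 14 and 11 is a multiple of their lcm; here gcd(14, 11) = 1, so lcm(14, 11) = 14·11 = 154, so 154 ∣ N.

Both directions hold.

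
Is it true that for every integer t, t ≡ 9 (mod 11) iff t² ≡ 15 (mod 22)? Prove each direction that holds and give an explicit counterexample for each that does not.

(⇒) fails and (⇐) fails.

(⇒) This fails: take t = 20. Then 20 ≡ 9 (mod 11), but 20² = 400 ≡ 4 (mod 22), not 15.

(⇐) This fails: take t = 13. Then 13² = 169 ≡ 15 (mod 22), yet 13 ≡ 2 (mod 11), not 9.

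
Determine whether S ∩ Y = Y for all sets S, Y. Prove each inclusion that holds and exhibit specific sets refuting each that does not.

(⟹) Let x ∈ S ∩ Y. Then x ∈ S ∩ Y, from which x ∈ Y.

(⟸) This inclusion fails. Take S = ∅, Y = {1}; then 1 ∈ Y but 1 ∉ S ∩ Y.

The sets are not equal: only the forward inclusion holds.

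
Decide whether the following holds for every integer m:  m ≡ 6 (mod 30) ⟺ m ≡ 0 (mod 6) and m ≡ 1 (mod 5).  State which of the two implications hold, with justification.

[⇐] If m ≡ 0 (mod 6) and m ≡ 1 (mod 5), then by the Chinese remainder theorem m ≡ 6 (mod 30). This is exactly m ≡ 6 (mod 30).

[⇒] Suppose m ≡ 6 (mod 30); write m = 30j + 6. Since 6 ∣ 30, reducing mod 6 gives m ≡ 6 ≡ 0 (mod 6); since 5 ∣ 30, reducing mod 5 gives m ≡ 6 ≡ 1 (mod 5).

Both directions hold.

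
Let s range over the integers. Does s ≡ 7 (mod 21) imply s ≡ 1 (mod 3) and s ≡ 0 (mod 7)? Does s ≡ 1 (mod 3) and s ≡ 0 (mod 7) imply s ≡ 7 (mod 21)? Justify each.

(⇒) Suppose s ≡ 7 (mod 21); write s = 21j + 7. Since 3 ∣ 21, reducing mod 3 gives s ≡ 7 ≡ 1 (mod 3); since 7 ∣ 21, reducing mod 7 gives s ≡ 7 ≡ 0 (mod 7).

(⇐) Conversely, if s ≡ 1 (mod 3) and s ≡ 0 (mod 7), then by the Chinese remainder theorem s ≡ 7 (mod 21). This is exactly s ≡ 7 (mod 21).

Both directions hold; the statement is true.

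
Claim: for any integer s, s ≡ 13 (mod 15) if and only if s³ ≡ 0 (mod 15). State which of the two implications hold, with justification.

Forward direction. This fails: take s = 13. Then 13 ≡ 13 (mod 15), but 13³ = 2197 ≡ 7 (mod 15), not 0.

Converse. This fails: take s = 0. Then 0³ = 0 ≡ 0 (mod 15), yet 0 ≡ 0 (mod 15), not 13.

Both directions fail.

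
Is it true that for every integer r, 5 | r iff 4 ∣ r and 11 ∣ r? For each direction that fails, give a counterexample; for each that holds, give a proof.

Both directions fail.

(⟹) This fails: take r = 5. Certainly 5 ∣ 5, but 4 ∤ 5.

(⟸) This fails: take r = 44. Both 4 ∣ 44 and 11 ∣ 44, yet 44 is not a multiple of 5 (since 44 = 8·5 + 4), so 5 ∤ 44.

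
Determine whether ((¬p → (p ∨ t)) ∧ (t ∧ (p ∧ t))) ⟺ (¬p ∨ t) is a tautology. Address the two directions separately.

[⇒] Assume the antecedent. If t is true, ¬p ∨ t reduces to true regardless of the other variables. If t is false, the antecedent cannot hold. Either way ¬p ∨ t holds.

[⇐] This fails. Under t = F, p = F, the left side is false but the right side is true.

Only the forward direction holds.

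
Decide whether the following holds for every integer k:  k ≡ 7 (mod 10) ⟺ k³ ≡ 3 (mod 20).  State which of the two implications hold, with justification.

(⟸) The residues r modulo 20 with r³ ≡ 3 (mod 20) are exactly {7}, and each is ≡ 7 (mod 10).

(⟹) This fails: take k = 17. Then 17 ≡ 7 (mod 10), but 17³ = 4913 ≡ 13 (mod 20), not 3.

The forward direction fails; the converse holds.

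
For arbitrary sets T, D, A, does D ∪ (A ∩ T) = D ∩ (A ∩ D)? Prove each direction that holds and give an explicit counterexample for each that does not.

(⊆) fails; (⊇) holds.

Forward inclusion. This inclusion fails. Take T = ∅, D = {1}, A = ∅; then 1 ∈ D ∪ (A ∩ T) but 1 ∉ D ∩ (A ∩ D).

Reverse inclusion. Let x ∈ D ∩ (A ∩ D). Then either x ∈ D ∩ A and x ∉ T; or x ∈ T ∩ D ∩ A. In each case x ∈ D ∪ (A ∩ T), so D ∩ (A ∩ D) ⊆ D ∪ (A ∩ T).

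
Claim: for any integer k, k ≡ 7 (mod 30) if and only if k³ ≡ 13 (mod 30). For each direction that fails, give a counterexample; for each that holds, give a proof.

Equivalent; both directions hold.

(⟹) Suppose k ≡ 7 (mod 30). Write k = 30j + 7. Then (30j + 7)³ = 27000j³ + 18900j² + 4410j + 343 = 30(900j³ + 630j² + 147j + 11) + 13, so k³ ≡ 13 (mod 30).

(⟸) Conversely, suppose k³ ≡ 13 (mod 30). The only residue r in {0, …, 29} with r³ ≡ 13 (mod 30) is r = 7, so k ≡ 7 (mod 30).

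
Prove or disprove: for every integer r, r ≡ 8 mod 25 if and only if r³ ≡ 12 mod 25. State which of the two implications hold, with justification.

(→) Suppose r ≡ 8 mod 25. Write r = 25j + 8. Then (25j + 8)³ = 15625j³ + 15000j² + 4800j + 512 = 25(625j³ + 600j² + 192j + 20) + 12, so r³ ≡ 12 (mod 25).

(←) Conversely, suppose r³ ≡ 12 (mod 25). The only residue r in {0, …, 24} with r³ ≡ 12 (mod 25) is r = 8, so r ≡ 8 (mod 25).

Both directions hold; the statement is true.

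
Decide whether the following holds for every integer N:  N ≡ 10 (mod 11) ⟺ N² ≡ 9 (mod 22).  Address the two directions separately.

Both directions fail.

(→) This fails: take N = 10. Then 10 ≡ 10 (mod 11), but 10² = 100 ≡ 12 (mod 22), not 9.

(←) This fails: take N = 3. Then 3² = 9 ≡ 9 (mod 22), yet 3 ≡ 3 (mod 11), not 10.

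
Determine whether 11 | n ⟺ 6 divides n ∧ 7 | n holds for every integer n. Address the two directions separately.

Forward direction. This fails: take n = 11. Certainly 11 ∣ 11, but 6 ∤ 11.

Converse. This fails: take n = 42. Both 6 ∣ 42 and 7 ∣ 42, yet 42 is not a multiple of 11 (since 42 = 3·11 + 9), so 11 ∤ 42.

Neither implication holds.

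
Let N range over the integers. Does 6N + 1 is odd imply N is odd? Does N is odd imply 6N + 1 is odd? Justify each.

(←) Suppose N is odd. Since 6 is even, 6N is even for every N, so 6N + 1 has the same parity as 1, which is odd. Hence 6N + 1 is odd.

(→) This fails: take N = 2. Then 6N + 1 = 13, which is odd, yet N = 2 is even, not odd.

The forward direction fails; the converse holds.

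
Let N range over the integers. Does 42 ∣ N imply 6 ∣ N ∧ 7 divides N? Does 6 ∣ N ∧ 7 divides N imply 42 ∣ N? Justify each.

(→) If 42 ∣ N, write N = 42q. Since 42 = 7·6, N = 6·(7q), so 6 ∣ N; and since 42 = 6·7, N = 7·(6q), so 7 ∣ N.

(←) Suppose 6 ∣ N and 7 ∣ N. Any common multiple of 6 and 7 is a multiple of their lcm; here gcd(6, 7) = 1, so lcm(6, 7) = 6·7 = 42, so 42 ∣ N.

Equivalent; both directions hold.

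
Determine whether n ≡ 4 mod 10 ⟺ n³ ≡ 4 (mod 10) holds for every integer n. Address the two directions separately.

[⇒] Suppose n ≡ 4 mod 10. Write n = 10j + 4. Then (10j + 4)³ = 1000j³ + 1200j² + 480j + 64 = 10(100j³ + 120j² + 48j + 6) + 4, so n³ ≡ 4 (mod 10).

[⇐] Conversely, suppose n³ ≡ 4 (mod 10). The only residue r in {0, …, 9} with r³ ≡ 4 (mod 10) is r = 4, so n ≡ 4 (mod 10).

Equivalent; both directions hold.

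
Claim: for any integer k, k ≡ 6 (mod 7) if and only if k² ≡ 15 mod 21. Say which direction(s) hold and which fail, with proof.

(⇒) fails and (⇐) fails.

(⟹) This fails: take k = 13. Then 13 ≡ 6 (mod 7), but 13² = 169 ≡ 1 (mod 21), not 15.

(⟸) This fails: take k = 15. Then 15² = 225 ≡ 15 (mod 21), yet 15 ≡ 1 (mod 7), not 6.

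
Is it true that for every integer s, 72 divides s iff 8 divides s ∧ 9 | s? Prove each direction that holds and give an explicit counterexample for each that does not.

(⟸) Suppose 8 ∣ s and 9 ∣ s. Any common multiple of 8 and 9 is a multiple of their lcm; here gcd(8, 9) = 1, so lcm(8, 9) = 8·9 = 72, so 72 ∣ s.

(⟹) If 72 ∣ s, write s = 72q. Since 72 = 9·8, s = 8·(9q), so 8 ∣ s; and since 72 = 8·9, s = 9·(8q), so 9 ∣ s.

The biconditional holds.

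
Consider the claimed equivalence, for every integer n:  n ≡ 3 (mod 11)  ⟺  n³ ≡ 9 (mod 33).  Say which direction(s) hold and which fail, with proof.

Forward direction. This fails: take n = 3. Then 3 ≡ 3 (mod 11), but 3³ = 27 ≡ 27 (mod 33), not 9.

Converse. This fails: take n = 15. Then 15³ = 3375 ≡ 9 (mod 33), yet 15 ≡ 4 (mod 11), not 3.

(⇒) fails and (⇐) fails.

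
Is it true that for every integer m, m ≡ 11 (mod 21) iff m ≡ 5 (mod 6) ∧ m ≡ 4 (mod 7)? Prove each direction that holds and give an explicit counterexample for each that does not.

(⟹) This fails: m = 32 gives 32 ≡ 11 (mod 21) but 32 ≡ 2 (mod 6), so the conjunction on the right does not hold.

(⟸) Conversely, if m ≡ 5 (mod 6) and m ≡ 4 (mod 7), then by the Chinese remainder theorem m ≡ 11 (mod 42). Since 11 ≡ 11 (mod 21) and 21 ∣ 42, we get m ≡ 11 (mod 21).

Only the reverse direction holds.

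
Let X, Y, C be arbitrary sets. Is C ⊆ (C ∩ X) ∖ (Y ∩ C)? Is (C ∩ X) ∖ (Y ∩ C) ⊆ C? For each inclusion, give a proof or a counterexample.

The sets are not equal: only the reverse inclusion holds.

(⊇) Let x ∈ (C ∩ X) ∖ (Y ∩ C). Then x ∈ X ∩ C and x ∉ Y, from which x ∈ C.

(⊆) This inclusion fails. Take X = ∅, Y = ∅, C = {1}; then 1 ∈ C but 1 ∉ (C ∩ X) ∖ (Y ∩ C).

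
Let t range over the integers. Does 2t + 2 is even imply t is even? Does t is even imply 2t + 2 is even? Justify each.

Converse. Suppose t is even. Since 2 is even, 2t is even for every t, so 2t + 2 has the same parity as 2, which is even. Hence 2t + 2 is even.

Forward direction. This fails: take t = 3. Then 2t + 2 = 8, which is even, yet t = 3 is odd, not even.

Not equivalent: only (⇐) holds.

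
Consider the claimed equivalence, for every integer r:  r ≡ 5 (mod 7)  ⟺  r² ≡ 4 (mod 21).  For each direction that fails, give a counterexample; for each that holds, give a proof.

Neither implication holds.

[⇒] This fails: take r = 12. Then 12 ≡ 5 (mod 7), but 12² = 144 ≡ 18 (mod 21), not 4.

[⇐] This fails: take r = 2. Then 2² = 4 ≡ 4 (mod 21), yet 2 ≡ 2 (mod 7), not 5.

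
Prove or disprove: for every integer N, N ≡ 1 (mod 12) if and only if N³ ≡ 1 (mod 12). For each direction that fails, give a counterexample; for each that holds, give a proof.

Both implications hold.

(⇐) For the converse, argue contrapositively. If N ≢ 1 (mod 12), then N is congruent to one of 0, 2, 3, 4, 5, 6, 7, 8, 9, 10, 11 modulo 12, and these give N³ ≡ 0, 8, 3, 4, 5, 0, 7, 8, 9, 4, 11 respectively — never 1.

(⇒) Suppose N ≡ 1 (mod 12). Write N = 12j + 1. Then (12j + 1)³ = 1728j³ + 432j² + 36j + 1 = 12(144j³ + 36j² + 3j) + 1, so N³ ≡ 1 (mod 12).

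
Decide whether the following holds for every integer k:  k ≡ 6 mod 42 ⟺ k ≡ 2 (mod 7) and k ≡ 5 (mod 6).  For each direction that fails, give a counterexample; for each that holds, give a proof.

Neither direction holds.

(⟹) This fails: k = 6 gives 6 ≡ 6 (mod 42) but 6 ≡ 6 (mod 7), so the conjunction on the right does not hold.

(⟸) This fails: k = 23 satisfies both congruences on the right (23 ≡ 2 mod 7 and 23 ≡ 5 mod 6) yet 23 ≡ 23 (mod 42), not 6.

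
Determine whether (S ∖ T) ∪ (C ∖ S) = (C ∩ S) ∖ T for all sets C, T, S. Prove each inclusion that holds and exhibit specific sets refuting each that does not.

Only the reverse inclusion holds.

Forward inclusion. This inclusion fails. Take C = {1}, T = ∅, S = ∅; then 1 ∈ (S ∖ T) ∪ (C ∖ S) but 1 ∉ (C ∩ S) ∖ T.

Reverse inclusion. Let x ∈ (C ∩ S) ∖ T. Then x ∈ C ∩ S and x ∉ T, from which x ∈ (S ∖ T) ∪ (C ∖ S).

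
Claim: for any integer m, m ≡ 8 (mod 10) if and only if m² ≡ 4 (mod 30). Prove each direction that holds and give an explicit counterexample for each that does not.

Forward direction. This fails: take m = 18. Then 18 ≡ 8 (mod 10), but 18² = 324 ≡ 24 (mod 30), not 4.

Converse. This fails: take m = 2. Then 2² = 4 ≡ 4 (mod 30), yet 2 ≡ 2 (mod 10), not 8.

Neither direction holds.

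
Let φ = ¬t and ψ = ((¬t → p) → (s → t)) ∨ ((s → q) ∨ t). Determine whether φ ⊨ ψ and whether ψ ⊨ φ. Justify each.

Neither direction holds.

(→) This fails. Under t = F, s = T, q = F, p = T, the left side is true but the right side is false.

(←) This fails. Under t = T, s = F, q = F, p = F, the left side is false but the right side is true.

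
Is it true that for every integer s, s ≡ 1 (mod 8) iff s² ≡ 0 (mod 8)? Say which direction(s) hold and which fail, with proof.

(⇒) fails and (⇐) fails.

(⟹) This fails: take s = 1. Then 1 ≡ 1 (mod 8), but 1² = 1 ≡ 1 (mod 8), not 0.

(⟸) This fails: take s = 0. Then 0² = 0 ≡ 0 (mod 8), yet 0 ≡ 0 (mod 8), not 1.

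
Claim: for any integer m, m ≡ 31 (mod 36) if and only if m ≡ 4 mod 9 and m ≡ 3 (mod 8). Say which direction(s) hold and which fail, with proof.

The forward direction fails; the converse holds.

(⟹) This fails: m = 31 gives 31 ≡ 31 (mod 36) but 31 ≡ 7 (mod 8), so the conjunction on the right does not hold.

(⟸) Conversely, if m ≡ 4 (mod 9) and m ≡ 3 (mod 8), then by the Chinese remainder theorem m ≡ 67 (mod 72). Since 67 ≡ 31 (mod 36) and 36 ∣ 72, we get m ≡ 31 (mod 36).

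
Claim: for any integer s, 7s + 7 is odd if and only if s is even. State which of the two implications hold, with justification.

(⟹) Suppose 7s + 7 is odd. Since 7 is odd, 7s and s have the same parity, so 7s + 7 ≡ s + 7 (mod 2). As 7 is odd, 7s + 7 is odd exactly when s is even. Thus s is even.

(⟸) Conversely, suppose s is even; write s = 2j. Then 7s + 7 = 7·(2j) + 7 = 2·7j + 7, which is odd.

Both implications hold.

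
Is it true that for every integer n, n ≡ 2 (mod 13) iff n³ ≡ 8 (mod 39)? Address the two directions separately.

Both directions fail.

(⟹) This fails: take n = 15. Then 15 ≡ 2 (mod 13), but 15³ = 3375 ≡ 21 (mod 39), not 8.

(⟸) This fails: take n = 5. Then 5³ = 125 ≡ 8 (mod 39), yet 5 ≡ 5 (mod 13), not 2.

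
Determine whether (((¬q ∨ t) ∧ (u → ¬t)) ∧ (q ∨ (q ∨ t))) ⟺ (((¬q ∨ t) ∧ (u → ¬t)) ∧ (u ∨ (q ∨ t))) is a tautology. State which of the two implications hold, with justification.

The forward direction holds; the converse fails.

(⇒) Assume the antecedent. If u is true, the antecedent cannot hold. If u is false, the antecedent forces (u = F, q = F, t = T) or (u = F, q = T, t = T), and the consequent holds there. Either way the consequent holds.

(⇐) This fails. Under u = T, q = F, t = F, the left side is false but the right side is true.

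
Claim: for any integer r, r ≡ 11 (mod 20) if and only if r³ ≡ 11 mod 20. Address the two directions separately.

The biconditional holds.

(→) Suppose r ≡ 11 (mod 20). Write r = 20j + 11. Then (20j + 11)³ = 8000j³ + 13200j² + 7260j + 1331 = 20(400j³ + 660j² + 363j + 66) + 11, so r³ ≡ 11 (mod 20).

(←) Conversely, suppose r³ ≡ 11 (mod 20). The only residue r in {0, …, 19} with r³ ≡ 11 (mod 20) is r = 11, so r ≡ 11 (mod 20).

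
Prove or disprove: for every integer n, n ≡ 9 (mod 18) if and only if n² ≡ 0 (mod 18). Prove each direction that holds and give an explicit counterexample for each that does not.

(⟹) This fails: take n = 9. Then 9 ≡ 9 (mod 18), but 9² = 81 ≡ 9 (mod 18), not 0.

(⟸) This fails: take n = 0. Then 0² = 0 ≡ 0 (mod 18), yet 0 ≡ 0 (mod 18), not 9.

Neither direction holds.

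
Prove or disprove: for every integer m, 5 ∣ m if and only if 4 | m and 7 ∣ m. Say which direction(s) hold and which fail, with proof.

(⇒) fails and (⇐) fails.

[⇒] This fails: take m = 5. Certainly 5 ∣ 5, but 4 ∤ 5.

[⇐] This fails: take m = 28. Both 4 ∣ 28 and 7 ∣ 28, yet 28 is not a multiple of 5 (since 28 = 5·5 + 3), so 5 ∤ 28.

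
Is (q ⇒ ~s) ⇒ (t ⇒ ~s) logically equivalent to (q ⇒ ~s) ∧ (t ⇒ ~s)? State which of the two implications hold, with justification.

Forward direction. This fails. Under s = T, t = F, q = T, the left side is true but the right side is false.

Converse. Assume the antecedent. If s is true, the antecedent forces (s = T, t = F, q = F), and (q ⇒ ~s) ⇒ (t ⇒ ~s) holds there. If s is false, (q ⇒ ~s) ⇒ (t ⇒ ~s) reduces to true regardless of the other variables. Either way (q ⇒ ~s) ⇒ (t ⇒ ~s) holds.

Only the converse holds.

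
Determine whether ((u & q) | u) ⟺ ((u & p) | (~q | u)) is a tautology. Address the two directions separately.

Only the forward direction holds.

(⇒) Assume the antecedent. If u is true, (u & p) | (~q | u) reduces to true regardless of the other variables. If u is false, the antecedent cannot hold. Either way (u & p) | (~q | u) holds.

(⇐) This fails. Under u = F, p = F, q = F, the left side is false but the right side is true.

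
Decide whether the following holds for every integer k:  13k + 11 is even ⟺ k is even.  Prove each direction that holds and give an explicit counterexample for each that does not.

(→) This fails: k = 7 gives 13k + 11 = 102, which is even, but 7 is odd, not even.

(←) This also fails: k = 0 is even, but 13k + 11 = 11 is odd, not even.

(⇒) fails and (⇐) fails.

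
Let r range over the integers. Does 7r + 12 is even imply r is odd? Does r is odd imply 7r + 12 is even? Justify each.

(⟹) This fails: r = 6 gives 7r + 12 = 54, which is even, but 6 is even, not odd.

(⟸) This also fails: r = 1 is odd, but 7r + 12 = 19 is odd, not even.

Both directions fail.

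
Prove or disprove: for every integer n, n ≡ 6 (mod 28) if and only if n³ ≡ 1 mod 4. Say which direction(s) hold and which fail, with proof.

(⇒) fails and (⇐) fails.

Forward direction. This fails: take n = 6. Then 6 ≡ 6 (mod 28), but 6³ = 216 ≡ 0 (mod 4), not 1.

Converse. This fails: take n = 1. Then 1³ = 1 ≡ 1 (mod 4), yet 1 ≡ 1 (mod 28), not 6.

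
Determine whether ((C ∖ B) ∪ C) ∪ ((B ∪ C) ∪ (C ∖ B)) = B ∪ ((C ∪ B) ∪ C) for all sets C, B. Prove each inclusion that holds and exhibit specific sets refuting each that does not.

(⟹) Let x ∈ ((C ∖ B) ∪ C) ∪ ((B ∪ C) ∪ (C ∖ B)). Then either x ∈ C and x ∉ B; or x ∈ B and x ∉ C; or x ∈ C ∩ B. In each case x ∈ B ∪ ((C ∪ B) ∪ C), so ((C ∖ B) ∪ C) ∪ ((B ∪ C) ∪ (C ∖ B)) ⊆ B ∪ ((C ∪ B) ∪ C).

(⟸) Let x ∈ B ∪ ((C ∪ B) ∪ C). Then either x ∈ C and x ∉ B; or x ∈ B and x ∉ C; or x ∈ C ∩ B. In each case x ∈ ((C ∖ B) ∪ C) ∪ ((B ∪ C) ∪ (C ∖ B)), so B ∪ ((C ∪ B) ∪ C) ⊆ ((C ∖ B) ∪ C) ∪ ((B ∪ C) ∪ (C ∖ B)).

Both inclusions hold.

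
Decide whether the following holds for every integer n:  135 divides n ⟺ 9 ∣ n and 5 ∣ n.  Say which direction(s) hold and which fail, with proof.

The forward direction holds; the converse fails.

[⇒] If 135 ∣ n, write n = 135q. Since 135 = 15·9, n = 9·(15q), so 9 ∣ n; and since 135 = 27·5, n = 5·(27q), so 5 ∣ n.

[⇐] This fails: take n = 45. Both 9 ∣ 45 and 5 ∣ 45, yet 45 is not a multiple of 135 (since 45 = 0·135 + 45), so 135 ∤ 45.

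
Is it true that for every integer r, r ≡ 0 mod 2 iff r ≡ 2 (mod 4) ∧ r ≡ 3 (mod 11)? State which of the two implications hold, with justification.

(⟸) If r ≡ 2 (mod 4) and r ≡ 3 (mod 11), then by the Chinese remainder theorem r ≡ 14 (mod 44). Since 14 ≡ 0 (mod 2) and 2 ∣ 44, we get r ≡ 0 (mod 2).

(⟹) This fails: r = 0 gives 0 ≡ 0 (mod 2) but 0 ≡ 0 (mod 4), so the conjunction on the right does not hold.

Only the converse holds.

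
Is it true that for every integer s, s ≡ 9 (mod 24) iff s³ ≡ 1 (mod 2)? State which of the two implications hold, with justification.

(⇒) Suppose s ≡ 9 (mod 24). Then s³ ≡ 9³ = 729 (mod 24), and since 2 ∣ 24, also s³ ≡ 1 (mod 2).

(⇐) This fails: take s = 1. Then 1³ = 1 ≡ 1 (mod 2), yet 1 ≡ 1 (mod 24), not 9.

Not equivalent: only (⇒) holds.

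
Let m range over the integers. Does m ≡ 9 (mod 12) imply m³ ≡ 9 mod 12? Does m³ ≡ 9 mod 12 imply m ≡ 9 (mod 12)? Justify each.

Both directions hold; the statement is true.

(⟹) Suppose m ≡ 9 (mod 12). Write m = 12j + 9. Then (12j + 9)³ = 1728j³ + 3888j² + 2916j + 729 = 12(144j³ + 324j² + 243j + 60) + 9, so m³ ≡ 9 (mod 12).

(⟸) For the converse, argue contrapositively. If m ≢ 9 (mod 12), then m is congruent to one of 0, 1, 2, 3, 4, 5, 6, 7, 8, 10, 11 modulo 12, and these give m³ ≡ 0, 1, 8, 3, 4, 5, 0, 7, 8, 4, 11 respectively — never 9.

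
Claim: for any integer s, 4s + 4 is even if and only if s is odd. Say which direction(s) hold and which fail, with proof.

Not equivalent: only (⇐) holds.

(→) This fails: take s = 2. Then 4s + 4 = 12, which is even, yet s = 2 is even, not odd.

(←) Suppose s is odd. Since 4 is even, 4s is even for every s, so 4s + 4 has the same parity as 4, which is even. Hence 4s + 4 is even.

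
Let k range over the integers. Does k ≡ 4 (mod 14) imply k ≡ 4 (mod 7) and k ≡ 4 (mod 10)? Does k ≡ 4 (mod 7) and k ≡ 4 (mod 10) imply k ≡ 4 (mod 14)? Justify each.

[⇐] If k ≡ 4 (mod 7) and k ≡ 4 (mod 10), then by the Chinese remainder theorem k ≡ 4 (mod 70). Since 4 ≡ 4 (mod 14) and 14 ∣ 70, we get k ≡ 4 (mod 14).

[⇒] This fails: k = 32 gives 32 ≡ 4 (mod 14) but 32 ≡ 2 (mod 10), so the conjunction on the right does not hold.

Only the reverse direction holds.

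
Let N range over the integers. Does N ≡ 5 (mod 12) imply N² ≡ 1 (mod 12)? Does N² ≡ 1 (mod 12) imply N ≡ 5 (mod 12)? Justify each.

(⟹) Suppose N ≡ 5 (mod 12). Write N = 12j + 5. Then (12j + 5)² = 144j² + 120j + 25 = 12(12j² + 10j + 2) + 1, so N² ≡ 1 (mod 12).

(⟸) This fails: take N = 1. Then 1² = 1 ≡ 1 (mod 12), yet 1 ≡ 1 (mod 12), not 5.

Not equivalent: only (⇒) holds.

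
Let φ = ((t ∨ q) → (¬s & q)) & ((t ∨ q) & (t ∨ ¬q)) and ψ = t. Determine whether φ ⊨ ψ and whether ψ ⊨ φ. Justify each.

Forward direction. Assume the antecedent. If t is true, t reduces to true regardless of the other variables. If t is false, the antecedent cannot hold. Either way t holds.

Converse. This fails. Under t = T, s = F, q = F, the left side is false but the right side is true.

Only the forward implication holds.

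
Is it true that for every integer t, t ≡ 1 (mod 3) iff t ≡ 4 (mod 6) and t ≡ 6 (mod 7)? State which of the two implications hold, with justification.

(→) This fails: t = 1 gives 1 ≡ 1 (mod 3) but 1 ≡ 1 (mod 6), so the conjunction on the right does not hold.

(←) Conversely, if t ≡ 4 (mod 6) and t ≡ 6 (mod 7), then by the Chinese remainder theorem t ≡ 34 (mod 42). Since 34 ≡ 1 (mod 3) and 3 ∣ 42, we get t ≡ 1 (mod 3).

(⇒) fails; (⇐) holds.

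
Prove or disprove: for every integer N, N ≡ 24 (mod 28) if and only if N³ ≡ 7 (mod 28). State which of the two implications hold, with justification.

(→) This fails: take N = 24. Then 24 ≡ 24 (mod 28), but 24³ = 13824 ≡ 20 (mod 28), not 7.

(←) This fails: take N = 7. Then 7³ = 343 ≡ 7 (mod 28), yet 7 ≡ 7 (mod 28), not 24.

Neither implication holds.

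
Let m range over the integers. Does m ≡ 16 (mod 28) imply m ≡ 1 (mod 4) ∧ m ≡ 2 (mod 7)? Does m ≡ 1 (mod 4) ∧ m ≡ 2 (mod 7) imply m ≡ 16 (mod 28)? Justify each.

Neither direction holds.

(⇒) This fails: m = 16 gives 16 ≡ 16 (mod 28) but 16 ≡ 0 (mod 4), so the conjunction on the right does not hold.

(⇐) This fails: m = 9 satisfies both congruences on the right (9 ≡ 1 mod 4 and 9 ≡ 2 mod 7) yet 9 ≡ 9 (mod 28), not 16.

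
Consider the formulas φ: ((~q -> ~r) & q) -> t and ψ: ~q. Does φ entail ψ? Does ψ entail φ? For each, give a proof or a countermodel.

(→) This fails. Under q = T, r = F, t = T, the left side is true but the right side is false.

(←) Assume the antecedent. If q is true, the antecedent cannot hold. If q is false, ((~q -> ~r) & q) -> t reduces to true regardless of the other variables. Either way ((~q -> ~r) & q) -> t holds.

Only the converse holds.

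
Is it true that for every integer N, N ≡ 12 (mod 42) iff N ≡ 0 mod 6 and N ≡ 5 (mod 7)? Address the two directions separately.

Forward direction. Suppose N ≡ 12 (mod 42); write N = 42j + 12. Since 6 ∣ 42, reducing mod 6 gives N ≡ 12 ≡ 0 (mod 6); since 7 ∣ 42, reducing mod 7 gives N ≡ 12 ≡ 5 (mod 7).

Converse. If N ≡ 0 (mod 6) and N ≡ 5 (mod 7), then by the Chinese remainder theorem N ≡ 12 (mod 42). This is exactly N ≡ 12 (mod 42).

Both directions hold; the statement is true.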